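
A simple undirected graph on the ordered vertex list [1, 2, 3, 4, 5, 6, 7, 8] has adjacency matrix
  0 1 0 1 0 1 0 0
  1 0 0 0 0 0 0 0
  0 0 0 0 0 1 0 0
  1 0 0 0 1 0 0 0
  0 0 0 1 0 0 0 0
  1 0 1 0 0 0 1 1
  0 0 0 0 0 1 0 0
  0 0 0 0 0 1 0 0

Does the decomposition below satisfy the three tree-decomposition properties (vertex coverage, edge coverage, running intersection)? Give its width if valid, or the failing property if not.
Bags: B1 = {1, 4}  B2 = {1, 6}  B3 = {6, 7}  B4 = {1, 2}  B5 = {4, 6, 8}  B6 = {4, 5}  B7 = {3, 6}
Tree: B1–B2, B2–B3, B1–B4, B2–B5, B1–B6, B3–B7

No — bags containing vertex 4 are not connected in the tree.

A tree decomposition must satisfy three properties: every vertex lies in some bag; for every edge, both endpoints lie together in some bag; and for every vertex, the bags containing it form a connected subtree. Here bags containing vertex 4 are not connected in the tree, so the decomposition is invalid.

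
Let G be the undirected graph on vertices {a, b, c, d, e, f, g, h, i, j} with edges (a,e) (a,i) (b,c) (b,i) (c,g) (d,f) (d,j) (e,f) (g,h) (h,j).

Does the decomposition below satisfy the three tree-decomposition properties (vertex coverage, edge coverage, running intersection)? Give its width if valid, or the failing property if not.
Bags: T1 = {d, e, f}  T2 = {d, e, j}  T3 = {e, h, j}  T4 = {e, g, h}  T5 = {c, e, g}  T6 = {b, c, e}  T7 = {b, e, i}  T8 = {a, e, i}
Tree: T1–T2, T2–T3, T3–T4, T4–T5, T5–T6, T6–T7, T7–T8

Vertex coverage: the bags together contain {a, b, c, d, e, f, g, h, i, j}, the full vertex set. Edge coverage: each edge of G has both endpoints in at least one bag. Running intersection: for every vertex, the bags containing it form a connected subtree. All three properties hold, so this is a valid tree decomposition of width max|bag| − 1 = 2, and hence tw(G) ≤ 2.

Yes; width 2.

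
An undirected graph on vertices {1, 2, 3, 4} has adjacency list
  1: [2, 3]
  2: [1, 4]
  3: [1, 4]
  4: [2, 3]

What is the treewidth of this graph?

2

A width-2 tree decomposition is:
Bags: B1 = {1, 2, 3}  B2 = {2, 3, 4}
Tree: B1–B2
Every bag has size at most 3, so the width is 3 − 1 = 2 and tw(G) ≤ 2. Since 2–1–3–4–2 is a cycle in G, G is not acyclic. Forests are exactly the graphs of treewidth ≤ 1, so tw(G) ≥ 2. Hence tw(G) = 2 exactly.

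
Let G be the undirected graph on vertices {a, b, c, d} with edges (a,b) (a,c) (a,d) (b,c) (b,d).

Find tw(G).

2

A width-2 tree decomposition is:
Bags: B1 = {a, b, d}  B2 = {a, b, c}
Tree: B1–B2
Every bag has size at most 3, so the width is 3 − 1 = 2 and tw(G) ≤ 2. Conversely, {a, b, d} is a clique of size 3, and the vertices of any clique must share a bag in every tree decomposition; so some bag has ≥ 3 vertices and tw(G) ≥ 2. The upper and lower bounds meet at 2, so that is the treewidth.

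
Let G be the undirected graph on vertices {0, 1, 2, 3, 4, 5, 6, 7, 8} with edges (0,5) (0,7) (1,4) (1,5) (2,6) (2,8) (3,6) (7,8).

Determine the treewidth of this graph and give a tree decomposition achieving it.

Each bag holds 2 vertices, so the decomposition has width 1, which upper-bounds the treewidth. G has an edge, so its treewidth is at least 1. The upper and lower bounds meet at 1, so that is the treewidth.

Treewidth 1.
One optimal decomposition is:
Bags: B1 = {3, 6}  B2 = {2, 6}  B3 = {2, 8}  B4 = {7, 8}  B5 = {0, 7}  B6 = {0, 5}  B7 = {1, 5}  B8 = {1, 4}
Tree: B1–B2, B2–B3, B3–B4, B4–B5, B5–B6, B6–B7, B7–B8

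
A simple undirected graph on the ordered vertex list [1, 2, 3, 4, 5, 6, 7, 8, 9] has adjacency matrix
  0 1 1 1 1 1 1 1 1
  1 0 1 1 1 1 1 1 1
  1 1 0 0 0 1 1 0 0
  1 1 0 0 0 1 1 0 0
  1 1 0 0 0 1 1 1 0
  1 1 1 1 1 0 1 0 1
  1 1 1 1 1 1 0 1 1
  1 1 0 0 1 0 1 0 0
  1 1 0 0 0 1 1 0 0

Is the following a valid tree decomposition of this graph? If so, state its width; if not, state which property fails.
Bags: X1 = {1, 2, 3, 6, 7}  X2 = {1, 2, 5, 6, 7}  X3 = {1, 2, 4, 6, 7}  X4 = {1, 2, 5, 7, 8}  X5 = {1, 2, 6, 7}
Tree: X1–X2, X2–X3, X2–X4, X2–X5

No — vertex 9 appears in no bag.

A tree decomposition must satisfy three properties: every vertex lies in some bag; for every edge, both endpoints lie together in some bag; and for every vertex, the bags containing it form a connected subtree. Here vertex 9 appears in no bag, so the decomposition is invalid.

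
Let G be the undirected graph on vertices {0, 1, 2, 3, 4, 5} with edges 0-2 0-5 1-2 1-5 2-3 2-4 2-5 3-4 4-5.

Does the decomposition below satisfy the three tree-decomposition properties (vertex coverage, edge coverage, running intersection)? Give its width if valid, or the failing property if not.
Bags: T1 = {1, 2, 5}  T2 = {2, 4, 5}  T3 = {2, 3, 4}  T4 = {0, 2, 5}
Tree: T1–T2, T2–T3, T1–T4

Vertex coverage: the bags together contain {0, 1, 2, 3, 4, 5}, the full vertex set. Edge coverage: each edge of G has both endpoints in at least one bag. Running intersection: for every vertex, the bags containing it form a connected subtree. All three properties hold, so this is a valid tree decomposition of width max|bag| − 1 = 2, and hence tw(G) ≤ 2.

Yes; width 2.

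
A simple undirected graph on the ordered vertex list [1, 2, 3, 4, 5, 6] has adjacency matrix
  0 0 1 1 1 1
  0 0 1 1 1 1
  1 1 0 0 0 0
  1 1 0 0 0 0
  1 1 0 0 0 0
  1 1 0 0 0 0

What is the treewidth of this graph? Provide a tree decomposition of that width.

Every bag has size at most 3, so the width is 3 − 1 = 2 and tw(G) ≤ 2. The edges 2–3–1–4–2 form a cycle, so G is not a tree and its treewidth is at least 2. The upper and lower bounds meet at 2, so that is the treewidth.

Treewidth 2.
One such decomposition:
Bags: B1 = {1, 2, 3}  B2 = {1, 2, 4}  B3 = {1, 2, 6}  B4 = {1, 2, 5}
Tree: B1–B2, B2–B3, B3–B4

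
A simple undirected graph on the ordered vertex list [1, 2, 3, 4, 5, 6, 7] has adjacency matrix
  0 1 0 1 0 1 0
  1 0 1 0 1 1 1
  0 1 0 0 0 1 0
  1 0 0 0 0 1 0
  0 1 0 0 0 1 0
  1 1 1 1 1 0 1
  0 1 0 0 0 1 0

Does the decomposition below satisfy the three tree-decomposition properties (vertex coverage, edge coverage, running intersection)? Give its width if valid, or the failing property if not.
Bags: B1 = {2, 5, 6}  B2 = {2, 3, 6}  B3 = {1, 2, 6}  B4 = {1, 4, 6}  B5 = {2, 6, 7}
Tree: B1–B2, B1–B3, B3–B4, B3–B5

Yes; width 2.

Every vertex of G appears in some bag (union = {1, 2, 3, 4, 5, 6, 7}); every edge is covered by a bag; and for each vertex v the set of bags containing v is connected in the bag tree. The decomposition is therefore valid. The largest bag has 3 vertices, so the width is 2.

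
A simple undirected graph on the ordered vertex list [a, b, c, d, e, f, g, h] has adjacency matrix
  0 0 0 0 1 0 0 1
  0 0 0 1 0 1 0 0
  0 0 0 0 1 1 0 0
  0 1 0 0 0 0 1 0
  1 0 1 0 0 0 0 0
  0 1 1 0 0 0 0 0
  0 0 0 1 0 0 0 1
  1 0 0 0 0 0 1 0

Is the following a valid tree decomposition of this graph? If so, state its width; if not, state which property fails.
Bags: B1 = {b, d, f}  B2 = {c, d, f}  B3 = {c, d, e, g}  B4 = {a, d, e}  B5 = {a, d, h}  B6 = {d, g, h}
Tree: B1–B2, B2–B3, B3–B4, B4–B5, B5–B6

A tree decomposition must satisfy three properties: every vertex lies in some bag; for every edge, both endpoints lie together in some bag; and for every vertex, the bags containing it form a connected subtree. Here bags containing vertex g are not connected in the tree, so the decomposition is invalid.

No — bags containing vertex g are not connected in the tree.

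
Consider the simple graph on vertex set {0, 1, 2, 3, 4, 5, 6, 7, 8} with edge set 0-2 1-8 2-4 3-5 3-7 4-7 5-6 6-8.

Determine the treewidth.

A width-1 tree decomposition is:
Bags: B1 = {0, 2}  B2 = {2, 4}  B3 = {4, 7}  B4 = {3, 7}  B5 = {3, 5}  B6 = {5, 6}  B7 = {6, 8}  B8 = {1, 8}
Tree: B1–B2, B2–B3, B3–B4, B4–B5, B5–B6, B6–B7, B7–B8
Each bag holds 2 vertices, so the decomposition has width 1, which upper-bounds the treewidth. G has an edge, so its treewidth is at least 1. Combining the bounds, tw(G) = 1.

1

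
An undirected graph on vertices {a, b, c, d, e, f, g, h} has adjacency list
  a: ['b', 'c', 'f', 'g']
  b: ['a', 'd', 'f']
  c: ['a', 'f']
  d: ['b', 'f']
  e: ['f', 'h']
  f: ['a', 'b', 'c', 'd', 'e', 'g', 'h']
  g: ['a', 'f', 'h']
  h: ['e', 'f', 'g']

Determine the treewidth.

2

A width-2 tree decomposition is:
Bags: B1 = {a, f, g}  B2 = {a, c, f}  B3 = {a, b, f}  B4 = {b, d, f}  B5 = {f, g, h}  B6 = {e, f, h}
Tree: B1–B2, B2–B3, B3–B4, B1–B5, B5–B6
Each bag holds 3 vertices, so the decomposition has width 2, which upper-bounds the treewidth. Conversely, {b, d, f} is a clique of size 3, and the vertices of any clique must share a bag in every tree decomposition; so some bag has ≥ 3 vertices and tw(G) ≥ 2. The upper and lower bounds meet at 2, so that is the treewidth.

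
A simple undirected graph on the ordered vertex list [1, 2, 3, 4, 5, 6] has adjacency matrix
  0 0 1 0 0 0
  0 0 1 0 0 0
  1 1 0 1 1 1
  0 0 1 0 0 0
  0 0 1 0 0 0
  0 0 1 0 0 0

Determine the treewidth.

1

A width-1 tree decomposition is:
Bags: B1 = {1, 3}  B2 = {3, 5}  B3 = {3, 4}  B4 = {3, 6}  B5 = {2, 3}
Tree: B1–B2, B2–B3, B2–B4, B1–B5
The largest bag has 2 vertices, giving width 1; this decomposition certifies tw(G) ≤ 1. Any graph with an edge has treewidth ≥ 1, and G has the edge 1–3. Therefore the treewidth is 1.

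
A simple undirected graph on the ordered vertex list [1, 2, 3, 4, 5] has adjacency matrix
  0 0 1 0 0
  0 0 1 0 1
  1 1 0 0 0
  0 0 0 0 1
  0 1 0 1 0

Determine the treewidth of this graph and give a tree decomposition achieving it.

Each bag holds 2 vertices, so the decomposition has width 1, which upper-bounds the treewidth. G has an edge, so its treewidth is at least 1. Hence tw(G) = 1 exactly.

Treewidth 1.
One optimal decomposition is:
Bags: B1 = {4, 5}  B2 = {2, 5}  B3 = {2, 3}  B4 = {1, 3}
Tree: B1–B2, B2–B3, B3–B4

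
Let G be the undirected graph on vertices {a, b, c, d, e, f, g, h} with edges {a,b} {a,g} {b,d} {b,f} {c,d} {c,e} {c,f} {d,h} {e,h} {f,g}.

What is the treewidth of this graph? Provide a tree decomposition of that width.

Treewidth 2.
One such decomposition:
Bags: B1 = {a, f, g}  B2 = {a, b, f}  B3 = {b, c, f}  B4 = {b, c, d}  B5 = {c, d, e}  B6 = {d, e, h}
Tree: B1–B2, B2–B3, B3–B4, B4–B5, B5–B6

Each bag holds 3 vertices, so the decomposition has width 2, which upper-bounds the treewidth. Since g–a–b–f–g is a cycle in G, G is not acyclic. Forests are exactly the graphs of treewidth ≤ 1, so tw(G) ≥ 2. Hence tw(G) = 2 exactly.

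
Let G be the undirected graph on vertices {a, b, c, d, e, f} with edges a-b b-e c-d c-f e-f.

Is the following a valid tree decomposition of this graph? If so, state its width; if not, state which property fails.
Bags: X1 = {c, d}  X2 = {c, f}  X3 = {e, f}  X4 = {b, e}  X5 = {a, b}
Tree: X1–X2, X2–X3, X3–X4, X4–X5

Yes; width 1.

Every vertex of G appears in some bag (union = {a, b, c, d, e, f}); every edge is covered by a bag; and for each vertex v the set of bags containing v is connected in the bag tree. The decomposition is therefore valid. The largest bag has 2 vertices, so the width is 1.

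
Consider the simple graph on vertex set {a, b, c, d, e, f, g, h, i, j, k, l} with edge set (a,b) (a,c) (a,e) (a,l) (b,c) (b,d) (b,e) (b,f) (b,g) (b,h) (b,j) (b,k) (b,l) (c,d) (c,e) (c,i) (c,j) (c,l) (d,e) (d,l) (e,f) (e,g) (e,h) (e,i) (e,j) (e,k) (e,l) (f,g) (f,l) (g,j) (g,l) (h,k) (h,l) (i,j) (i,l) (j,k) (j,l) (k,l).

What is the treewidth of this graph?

A width-4 tree decomposition is:
Bags: B1 = {b, e, j, k, l}  B2 = {b, c, e, j, l}  B3 = {b, c, d, e, l}  B4 = {b, e, g, j, l}  B5 = {b, e, h, k, l}  B6 = {a, b, c, e, l}  B7 = {c, e, i, j, l}  B8 = {b, e, f, g, l}
Tree: B1–B2, B2–B3, B2–B4, B1–B5, B2–B6, B2–B7, B4–B8
Each bag holds 5 vertices, so the decomposition has width 4, which upper-bounds the treewidth. On the other hand G contains the 5-clique {b, e, f, g, l}. A clique must lie in a single bag of any decomposition, so no decomposition can have width below 4. The upper and lower bounds meet at 4, so that is the treewidth.

4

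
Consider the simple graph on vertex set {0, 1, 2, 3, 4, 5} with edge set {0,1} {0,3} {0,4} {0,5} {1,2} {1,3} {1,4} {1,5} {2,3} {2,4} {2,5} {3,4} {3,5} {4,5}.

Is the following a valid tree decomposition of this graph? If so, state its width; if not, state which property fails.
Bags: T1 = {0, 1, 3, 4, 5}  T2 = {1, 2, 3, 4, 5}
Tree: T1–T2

Every vertex of G appears in some bag (union = {0, 1, 2, 3, 4, 5}); every edge is covered by a bag; and for each vertex v the set of bags containing v is connected in the bag tree. The decomposition is therefore valid. The largest bag has 5 vertices, so the width is 4.

Yes; width 4.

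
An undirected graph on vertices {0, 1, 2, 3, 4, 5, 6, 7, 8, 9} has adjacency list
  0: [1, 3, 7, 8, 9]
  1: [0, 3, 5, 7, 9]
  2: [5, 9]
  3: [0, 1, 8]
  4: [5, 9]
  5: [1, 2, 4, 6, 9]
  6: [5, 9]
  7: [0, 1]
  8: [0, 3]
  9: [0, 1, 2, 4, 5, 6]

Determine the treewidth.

A width-2 tree decomposition is:
Bags: B1 = {1, 5, 9}  B2 = {2, 5, 9}  B3 = {0, 1, 9}  B4 = {5, 6, 9}  B5 = {0, 1, 3}  B6 = {0, 1, 7}  B7 = {4, 5, 9}  B8 = {0, 3, 8}
Tree: B1–B2, B1–B3, B1–B4, B3–B5, B5–B6, B2–B7, B5–B8
The largest bag has 3 vertices, giving width 2; this decomposition certifies tw(G) ≤ 2. For the lower bound, the 3 vertices {0, 3, 8} are pairwise adjacent, and any tree decomposition puts a clique entirely inside one bag — forcing width ≥ 2. Hence tw(G) = 2 exactly.

2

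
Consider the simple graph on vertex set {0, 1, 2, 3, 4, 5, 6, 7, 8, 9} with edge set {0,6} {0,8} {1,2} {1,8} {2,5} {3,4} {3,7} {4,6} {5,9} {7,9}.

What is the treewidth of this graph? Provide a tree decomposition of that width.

Treewidth 2.
Bags: B1 = {3, 4, 6}  B2 = {3, 6, 7}  B3 = {6, 7, 9}  B4 = {5, 6, 9}  B5 = {2, 5, 6}  B6 = {1, 2, 6}  B7 = {1, 6, 8}  B8 = {0, 6, 8}
Tree: B1–B2, B2–B3, B3–B4, B4–B5, B5–B6, B6–B7, B7–B8

Each bag holds 3 vertices, so the decomposition has width 2, which upper-bounds the treewidth. The edges 6–4–3–7–9–5–2–1–8–0–6 form a cycle, so G is not a tree and its treewidth is at least 2. Hence tw(G) = 2 exactly.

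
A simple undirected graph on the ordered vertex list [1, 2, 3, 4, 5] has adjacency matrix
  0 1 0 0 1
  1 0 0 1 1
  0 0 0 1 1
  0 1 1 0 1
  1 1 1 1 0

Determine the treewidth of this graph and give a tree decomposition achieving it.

The largest bag has 3 vertices, giving width 2; this decomposition certifies tw(G) ≤ 2. For the lower bound, the 3 vertices {1, 2, 5} are pairwise adjacent, and any tree decomposition puts a clique entirely inside one bag — forcing width ≥ 2. Hence tw(G) = 2 exactly.

Treewidth 2.
One such decomposition:
Bags: B1 = {2, 4, 5}  B2 = {1, 2, 5}  B3 = {3, 4, 5}
Tree: B1–B2, B1–B3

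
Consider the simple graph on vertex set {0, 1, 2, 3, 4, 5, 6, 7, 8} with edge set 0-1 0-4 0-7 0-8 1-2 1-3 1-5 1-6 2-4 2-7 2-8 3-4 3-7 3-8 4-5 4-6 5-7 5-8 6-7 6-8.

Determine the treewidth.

A width-4 tree decomposition is:
Bags: B1 = {1, 4, 5, 7, 8}  B2 = {0, 1, 4, 7, 8}  B3 = {1, 4, 6, 7, 8}  B4 = {1, 2, 4, 7, 8}  B5 = {1, 3, 4, 7, 8}
Tree: B1–B2, B2–B3, B3–B4, B4–B5
Each bag holds 5 vertices, so the decomposition has width 4, which upper-bounds the treewidth. For the lower bound: the 5 vertex sets {4,5}, {0,7}, {1,6}, {8}, {2} are disjoint, each induces a connected subgraph, and every pair is joined by at least one edge of G. Contracting each set to a single vertex therefore yields K_{5} as a minor, and since treewidth is minor-monotone, tw(G) ≥ tw(K_{5}) = 4. The upper and lower bounds meet at 4, so that is the treewidth.

4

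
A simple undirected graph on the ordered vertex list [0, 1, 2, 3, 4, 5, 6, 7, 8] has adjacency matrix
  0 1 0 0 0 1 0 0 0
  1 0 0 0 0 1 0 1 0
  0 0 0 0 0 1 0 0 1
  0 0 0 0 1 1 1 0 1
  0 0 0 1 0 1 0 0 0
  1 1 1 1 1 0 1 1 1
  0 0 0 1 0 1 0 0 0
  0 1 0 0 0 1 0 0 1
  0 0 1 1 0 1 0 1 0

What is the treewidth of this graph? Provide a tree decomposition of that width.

Treewidth 2.
One such decomposition:
Bags: B1 = {2, 5, 8}  B2 = {5, 7, 8}  B3 = {1, 5, 7}  B4 = {0, 1, 5}  B5 = {3, 5, 8}  B6 = {3, 5, 6}  B7 = {3, 4, 5}
Tree: B1–B2, B2–B3, B3–B4, B2–B5, B5–B6, B6–B7

Each bag holds 3 vertices, so the decomposition has width 2, which upper-bounds the treewidth. For the lower bound, the 3 vertices {0, 1, 5} are pairwise adjacent, and any tree decomposition puts a clique entirely inside one bag — forcing width ≥ 2. Combining the bounds, tw(G) = 2.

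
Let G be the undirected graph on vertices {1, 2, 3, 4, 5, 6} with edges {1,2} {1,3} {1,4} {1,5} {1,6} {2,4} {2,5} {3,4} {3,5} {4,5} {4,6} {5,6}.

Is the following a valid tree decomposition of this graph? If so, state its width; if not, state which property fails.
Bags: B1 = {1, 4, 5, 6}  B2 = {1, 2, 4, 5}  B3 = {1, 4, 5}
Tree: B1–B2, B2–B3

A tree decomposition must satisfy three properties: every vertex lies in some bag; for every edge, both endpoints lie together in some bag; and for every vertex, the bags containing it form a connected subtree. Here vertex 3 appears in no bag, so the decomposition is invalid.

No — vertex 3 appears in no bag.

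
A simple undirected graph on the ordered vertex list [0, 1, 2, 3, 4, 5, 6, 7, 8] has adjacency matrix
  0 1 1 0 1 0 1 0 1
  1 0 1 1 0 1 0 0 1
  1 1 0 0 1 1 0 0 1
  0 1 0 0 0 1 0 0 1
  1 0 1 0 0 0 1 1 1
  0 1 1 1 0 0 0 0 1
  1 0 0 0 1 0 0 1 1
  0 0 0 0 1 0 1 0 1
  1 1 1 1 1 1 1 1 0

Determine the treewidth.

A width-3 tree decomposition is:
Bags: B1 = {4, 6, 7, 8}  B2 = {0, 4, 6, 8}  B3 = {0, 2, 4, 8}  B4 = {0, 1, 2, 8}  B5 = {1, 2, 5, 8}  B6 = {1, 3, 5, 8}
Tree: B1–B2, B2–B3, B3–B4, B4–B5, B5–B6
The largest bag has 4 vertices, giving width 3; this decomposition certifies tw(G) ≤ 3. On the other hand G contains the 4-clique {0, 1, 2, 8}. A clique must lie in a single bag of any decomposition, so no decomposition can have width below 3. The upper and lower bounds meet at 3, so that is the treewidth.

3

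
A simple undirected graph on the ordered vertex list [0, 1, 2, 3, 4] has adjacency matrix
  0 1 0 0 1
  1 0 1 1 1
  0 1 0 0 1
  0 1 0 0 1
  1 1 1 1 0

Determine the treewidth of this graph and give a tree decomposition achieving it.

The largest bag has 3 vertices, giving width 2; this decomposition certifies tw(G) ≤ 2. On the other hand G contains the 3-clique {0, 1, 4}. A clique must lie in a single bag of any decomposition, so no decomposition can have width below 2. Combining the bounds, tw(G) = 2.

Treewidth 2.
One optimal decomposition is:
Bags: B1 = {1, 2, 4}  B2 = {1, 3, 4}  B3 = {0, 1, 4}
Tree: B1–B2, B2–B3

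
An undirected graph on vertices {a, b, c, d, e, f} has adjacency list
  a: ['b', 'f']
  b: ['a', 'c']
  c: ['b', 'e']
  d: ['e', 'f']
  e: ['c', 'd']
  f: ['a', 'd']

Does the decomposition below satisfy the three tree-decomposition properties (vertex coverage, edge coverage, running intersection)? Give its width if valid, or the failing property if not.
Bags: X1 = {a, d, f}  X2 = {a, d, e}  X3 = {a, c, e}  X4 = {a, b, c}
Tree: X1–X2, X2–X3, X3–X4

Yes; width 2.

Every vertex of G appears in some bag (union = {a, b, c, d, e, f}); every edge is covered by a bag; and for each vertex v the set of bags containing v is connected in the bag tree. The decomposition is therefore valid. The largest bag has 3 vertices, so the width is 2.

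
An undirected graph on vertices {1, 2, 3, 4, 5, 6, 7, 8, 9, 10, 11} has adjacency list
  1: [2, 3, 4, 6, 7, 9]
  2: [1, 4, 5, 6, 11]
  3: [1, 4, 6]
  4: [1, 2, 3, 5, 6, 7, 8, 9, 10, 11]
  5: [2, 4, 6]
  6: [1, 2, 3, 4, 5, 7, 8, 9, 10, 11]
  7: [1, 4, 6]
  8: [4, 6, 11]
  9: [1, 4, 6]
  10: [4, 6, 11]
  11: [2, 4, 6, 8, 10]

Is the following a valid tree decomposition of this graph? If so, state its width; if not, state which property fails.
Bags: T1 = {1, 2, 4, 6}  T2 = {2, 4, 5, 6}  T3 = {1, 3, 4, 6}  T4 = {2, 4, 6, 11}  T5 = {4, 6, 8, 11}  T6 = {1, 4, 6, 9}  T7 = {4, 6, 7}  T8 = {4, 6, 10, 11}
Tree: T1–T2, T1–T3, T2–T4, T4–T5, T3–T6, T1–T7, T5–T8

No — edge (1,7) lies in no bag.

A tree decomposition must satisfy three properties: every vertex lies in some bag; for every edge, both endpoints lie together in some bag; and for every vertex, the bags containing it form a connected subtree. Here edge (1,7) lies in no bag, so the decomposition is invalid.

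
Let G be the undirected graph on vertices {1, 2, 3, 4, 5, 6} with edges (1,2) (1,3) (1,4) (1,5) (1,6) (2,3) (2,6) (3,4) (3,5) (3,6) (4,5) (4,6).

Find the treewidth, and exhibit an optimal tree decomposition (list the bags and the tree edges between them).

Treewidth 3.
One optimal decomposition is:
Bags: B1 = {1, 3, 4, 6}  B2 = {1, 3, 4, 5}  B3 = {1, 2, 3, 6}
Tree: B1–B2, B1–B3

Each bag holds 4 vertices, so the decomposition has width 3, which upper-bounds the treewidth. For the lower bound, the 4 vertices {1, 2, 3, 6} are pairwise adjacent, and any tree decomposition puts a clique entirely inside one bag — forcing width ≥ 3. The upper and lower bounds meet at 3, so that is the treewidth.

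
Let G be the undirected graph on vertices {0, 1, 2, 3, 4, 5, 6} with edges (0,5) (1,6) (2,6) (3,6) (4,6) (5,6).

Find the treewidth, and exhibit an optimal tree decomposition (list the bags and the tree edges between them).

Every bag has size at most 2, so the width is 2 − 1 = 1 and tw(G) ≤ 1. Since G has at least one edge (e.g. 4–6), it is not an edgeless graph, so tw(G) ≥ 1. The upper and lower bounds meet at 1, so that is the treewidth.

Treewidth 1.
One such decomposition:
Bags: B1 = {4, 6}  B2 = {2, 6}  B3 = {5, 6}  B4 = {0, 5}  B5 = {1, 6}  B6 = {3, 6}
Tree: B1–B2, B2–B3, B3–B4, B3–B5, B3–B6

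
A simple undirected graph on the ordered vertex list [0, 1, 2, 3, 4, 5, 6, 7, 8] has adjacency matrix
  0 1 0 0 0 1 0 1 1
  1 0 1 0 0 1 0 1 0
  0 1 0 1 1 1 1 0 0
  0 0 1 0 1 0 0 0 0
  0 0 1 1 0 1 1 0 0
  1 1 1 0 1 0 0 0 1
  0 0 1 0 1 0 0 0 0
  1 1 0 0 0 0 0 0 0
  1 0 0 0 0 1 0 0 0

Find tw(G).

2

A width-2 tree decomposition is:
Bags: B1 = {2, 4, 6}  B2 = {2, 4, 5}  B3 = {1, 2, 5}  B4 = {2, 3, 4}  B5 = {0, 1, 5}  B6 = {0, 5, 8}  B7 = {0, 1, 7}
Tree: B1–B2, B2–B3, B1–B4, B3–B5, B5–B6, B5–B7
The largest bag has 3 vertices, giving width 2; this decomposition certifies tw(G) ≤ 2. Conversely, {0, 5, 8} is a clique of size 3, and the vertices of any clique must share a bag in every tree decomposition; so some bag has ≥ 3 vertices and tw(G) ≥ 2. Therefore the treewidth is 2.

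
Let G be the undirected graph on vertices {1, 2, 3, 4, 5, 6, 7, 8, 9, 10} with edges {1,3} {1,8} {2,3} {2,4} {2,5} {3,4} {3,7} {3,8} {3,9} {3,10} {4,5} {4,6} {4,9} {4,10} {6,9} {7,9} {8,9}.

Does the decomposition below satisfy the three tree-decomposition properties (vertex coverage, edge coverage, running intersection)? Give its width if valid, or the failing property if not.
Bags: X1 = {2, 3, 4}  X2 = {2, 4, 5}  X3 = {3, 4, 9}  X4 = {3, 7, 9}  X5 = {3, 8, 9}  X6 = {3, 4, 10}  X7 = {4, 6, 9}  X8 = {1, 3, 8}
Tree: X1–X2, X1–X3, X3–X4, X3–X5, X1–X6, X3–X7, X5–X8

Yes; width 2.

Checking the three conditions: (i) the bags cover all of {1, 2, 3, 4, 5, 6, 7, 8, 9, 10}; (ii) for each edge, some bag contains both endpoints; (iii) the bags containing any fixed vertex form a subtree. All hold, so the decomposition is valid with width 3 − 1 = 2.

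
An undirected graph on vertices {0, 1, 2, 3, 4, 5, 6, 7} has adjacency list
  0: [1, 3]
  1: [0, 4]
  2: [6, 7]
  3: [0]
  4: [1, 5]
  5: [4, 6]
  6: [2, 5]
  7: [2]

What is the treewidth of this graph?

A width-1 tree decomposition is:
Bags: B1 = {0, 3}  B2 = {0, 1}  B3 = {1, 4}  B4 = {4, 5}  B5 = {5, 6}  B6 = {2, 6}  B7 = {2, 7}
Tree: B1–B2, B2–B3, B3–B4, B4–B5, B5–B6, B6–B7
The largest bag has 2 vertices, giving width 1; this decomposition certifies tw(G) ≤ 1. G has an edge, so its treewidth is at least 1. Hence tw(G) = 1 exactly.

1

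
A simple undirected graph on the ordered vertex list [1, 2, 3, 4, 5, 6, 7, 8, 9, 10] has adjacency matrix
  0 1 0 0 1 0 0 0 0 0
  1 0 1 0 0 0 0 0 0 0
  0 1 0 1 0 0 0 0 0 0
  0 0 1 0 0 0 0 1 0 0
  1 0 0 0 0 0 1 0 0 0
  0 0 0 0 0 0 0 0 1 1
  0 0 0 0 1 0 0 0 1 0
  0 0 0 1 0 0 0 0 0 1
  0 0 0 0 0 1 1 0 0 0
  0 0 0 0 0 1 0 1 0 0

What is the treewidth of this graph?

2

A width-2 tree decomposition is:
Bags: B1 = {1, 5, 7}  B2 = {1, 2, 7}  B3 = {2, 3, 7}  B4 = {3, 4, 7}  B5 = {4, 7, 8}  B6 = {7, 8, 10}  B7 = {6, 7, 10}  B8 = {6, 7, 9}
Tree: B1–B2, B2–B3, B3–B4, B4–B5, B5–B6, B6–B7, B7–B8
Each bag holds 3 vertices, so the decomposition has width 2, which upper-bounds the treewidth. For the lower bound, G contains the cycle 7–5–1–2–3–4–8–10–6–9–7, so G is not a forest; only forests have treewidth ≤ 1, hence tw(G) ≥ 2. The upper and lower bounds meet at 2, so that is the treewidth.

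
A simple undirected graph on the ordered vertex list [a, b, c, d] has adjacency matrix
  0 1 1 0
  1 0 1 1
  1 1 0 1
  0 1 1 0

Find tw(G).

A width-2 tree decomposition is:
Bags: B1 = {b, c, d}  B2 = {a, b, c}
Tree: B1–B2
Each bag holds 3 vertices, so the decomposition has width 2, which upper-bounds the treewidth. For the lower bound, the 3 vertices {b, c, d} are pairwise adjacent, and any tree decomposition puts a clique entirely inside one bag — forcing width ≥ 2. Combining the bounds, tw(G) = 2.

2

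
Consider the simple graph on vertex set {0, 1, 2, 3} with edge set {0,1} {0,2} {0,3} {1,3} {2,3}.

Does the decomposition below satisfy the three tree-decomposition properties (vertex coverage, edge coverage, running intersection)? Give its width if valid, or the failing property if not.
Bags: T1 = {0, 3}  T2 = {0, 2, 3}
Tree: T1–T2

No — vertex 1 appears in no bag.

A tree decomposition must satisfy three properties: every vertex lies in some bag; for every edge, both endpoints lie together in some bag; and for every vertex, the bags containing it form a connected subtree. Here vertex 1 appears in no bag, so the decomposition is invalid.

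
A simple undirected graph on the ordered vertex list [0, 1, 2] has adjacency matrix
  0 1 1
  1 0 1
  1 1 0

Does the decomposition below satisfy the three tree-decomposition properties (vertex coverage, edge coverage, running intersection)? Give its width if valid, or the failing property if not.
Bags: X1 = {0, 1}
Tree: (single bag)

A tree decomposition must satisfy three properties: every vertex lies in some bag; for every edge, both endpoints lie together in some bag; and for every vertex, the bags containing it form a connected subtree. Here vertex 2 appears in no bag, so the decomposition is invalid.

No — vertex 2 appears in no bag.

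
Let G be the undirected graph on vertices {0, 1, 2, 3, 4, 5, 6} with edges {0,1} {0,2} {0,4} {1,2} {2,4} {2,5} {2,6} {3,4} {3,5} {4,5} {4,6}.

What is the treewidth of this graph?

2

A width-2 tree decomposition is:
Bags: B1 = {2, 4, 5}  B2 = {2, 4, 6}  B3 = {3, 4, 5}  B4 = {0, 2, 4}  B5 = {0, 1, 2}
Tree: B1–B2, B1–B3, B1–B4, B4–B5
Each bag holds 3 vertices, so the decomposition has width 2, which upper-bounds the treewidth. Conversely, {0, 1, 2} is a clique of size 3, and the vertices of any clique must share a bag in every tree decomposition; so some bag has ≥ 3 vertices and tw(G) ≥ 2. Hence tw(G) = 2 exactly.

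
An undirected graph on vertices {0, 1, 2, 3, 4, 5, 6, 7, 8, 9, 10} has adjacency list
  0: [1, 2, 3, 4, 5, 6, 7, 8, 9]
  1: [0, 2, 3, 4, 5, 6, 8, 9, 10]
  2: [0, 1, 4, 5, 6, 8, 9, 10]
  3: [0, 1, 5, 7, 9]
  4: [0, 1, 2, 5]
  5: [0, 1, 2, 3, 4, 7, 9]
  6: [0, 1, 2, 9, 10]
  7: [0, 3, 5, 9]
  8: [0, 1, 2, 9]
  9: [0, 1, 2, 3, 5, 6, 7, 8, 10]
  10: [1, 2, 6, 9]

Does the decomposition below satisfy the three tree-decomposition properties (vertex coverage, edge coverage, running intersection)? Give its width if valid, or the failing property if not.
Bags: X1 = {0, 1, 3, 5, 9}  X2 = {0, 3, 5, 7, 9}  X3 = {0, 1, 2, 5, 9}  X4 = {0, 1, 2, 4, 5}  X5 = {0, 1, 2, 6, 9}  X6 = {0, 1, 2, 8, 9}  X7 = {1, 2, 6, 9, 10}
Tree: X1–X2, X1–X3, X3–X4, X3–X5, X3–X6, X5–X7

Yes; width 4.

Every vertex of G appears in some bag (union = {0, 1, 2, 3, 4, 5, 6, 7, 8, 9, 10}); every edge is covered by a bag; and for each vertex v the set of bags containing v is connected in the bag tree. The decomposition is therefore valid. The largest bag has 5 vertices, so the width is 4.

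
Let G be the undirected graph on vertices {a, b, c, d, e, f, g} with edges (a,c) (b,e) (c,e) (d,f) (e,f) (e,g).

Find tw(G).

A width-1 tree decomposition is:
Bags: B1 = {b, e}  B2 = {e, f}  B3 = {d, f}  B4 = {e, g}  B5 = {c, e}  B6 = {a, c}
Tree: B1–B2, B2–B3, B1–B4, B2–B5, B5–B6
The largest bag has 2 vertices, giving width 1; this decomposition certifies tw(G) ≤ 1. Since G has at least one edge (e.g. e–b), it is not an edgeless graph, so tw(G) ≥ 1. Combining the bounds, tw(G) = 1.

1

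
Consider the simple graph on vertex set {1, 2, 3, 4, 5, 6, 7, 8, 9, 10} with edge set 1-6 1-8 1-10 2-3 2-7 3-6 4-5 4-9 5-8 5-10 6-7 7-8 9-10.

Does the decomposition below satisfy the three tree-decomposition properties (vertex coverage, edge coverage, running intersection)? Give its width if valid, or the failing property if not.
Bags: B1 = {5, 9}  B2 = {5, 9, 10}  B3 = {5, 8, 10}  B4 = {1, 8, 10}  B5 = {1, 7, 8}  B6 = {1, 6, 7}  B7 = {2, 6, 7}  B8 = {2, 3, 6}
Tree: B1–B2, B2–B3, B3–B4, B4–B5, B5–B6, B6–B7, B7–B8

A tree decomposition must satisfy three properties: every vertex lies in some bag; for every edge, both endpoints lie together in some bag; and for every vertex, the bags containing it form a connected subtree. Here vertex 4 appears in no bag, so the decomposition is invalid.

No — vertex 4 appears in no bag.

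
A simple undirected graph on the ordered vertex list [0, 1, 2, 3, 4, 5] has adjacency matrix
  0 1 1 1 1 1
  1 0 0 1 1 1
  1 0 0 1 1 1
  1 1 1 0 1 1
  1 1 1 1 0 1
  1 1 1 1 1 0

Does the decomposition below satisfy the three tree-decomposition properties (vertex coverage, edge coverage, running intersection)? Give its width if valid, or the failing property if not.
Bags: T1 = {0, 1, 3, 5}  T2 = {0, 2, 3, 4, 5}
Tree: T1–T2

A tree decomposition must satisfy three properties: every vertex lies in some bag; for every edge, both endpoints lie together in some bag; and for every vertex, the bags containing it form a connected subtree. Here edge (4,1) lies in no bag, so the decomposition is invalid.

No — edge (4,1) lies in no bag.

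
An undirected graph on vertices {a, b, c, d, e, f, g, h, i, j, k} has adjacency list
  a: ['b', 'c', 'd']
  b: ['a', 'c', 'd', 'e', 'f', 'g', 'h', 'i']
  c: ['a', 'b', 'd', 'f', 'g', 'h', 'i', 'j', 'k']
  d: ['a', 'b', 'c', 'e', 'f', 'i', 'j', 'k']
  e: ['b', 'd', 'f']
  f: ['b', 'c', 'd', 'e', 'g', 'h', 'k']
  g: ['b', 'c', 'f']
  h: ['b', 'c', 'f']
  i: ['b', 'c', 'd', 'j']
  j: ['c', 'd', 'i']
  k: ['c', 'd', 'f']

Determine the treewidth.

A width-3 tree decomposition is:
Bags: B1 = {b, c, d, f}  B2 = {a, b, c, d}  B3 = {b, c, d, i}  B4 = {b, c, f, h}  B5 = {c, d, f, k}  B6 = {b, c, f, g}  B7 = {c, d, i, j}  B8 = {b, d, e, f}
Tree: B1–B2, B2–B3, B1–B4, B1–B5, B1–B6, B3–B7, B1–B8
Each bag holds 4 vertices, so the decomposition has width 3, which upper-bounds the treewidth. On the other hand G contains the 4-clique {b, d, e, f}. A clique must lie in a single bag of any decomposition, so no decomposition can have width below 3. The upper and lower bounds meet at 3, so that is the treewidth.

3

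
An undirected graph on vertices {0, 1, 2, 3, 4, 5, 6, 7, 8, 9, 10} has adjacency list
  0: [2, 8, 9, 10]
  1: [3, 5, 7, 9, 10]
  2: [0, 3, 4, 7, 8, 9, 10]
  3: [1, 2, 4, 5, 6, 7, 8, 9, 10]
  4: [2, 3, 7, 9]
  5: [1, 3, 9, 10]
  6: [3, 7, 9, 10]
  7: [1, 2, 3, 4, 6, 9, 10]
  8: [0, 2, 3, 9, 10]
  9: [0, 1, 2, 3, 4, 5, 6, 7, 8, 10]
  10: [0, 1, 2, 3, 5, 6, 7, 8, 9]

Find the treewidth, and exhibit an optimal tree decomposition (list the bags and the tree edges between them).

Every bag has size at most 5, so the width is 5 − 1 = 4 and tw(G) ≤ 4. For the lower bound, the 5 vertices {0, 2, 8, 9, 10} are pairwise adjacent, and any tree decomposition puts a clique entirely inside one bag — forcing width ≥ 4. Therefore the treewidth is 4.

Treewidth 4.
Bags: B1 = {2, 3, 8, 9, 10}  B2 = {2, 3, 7, 9, 10}  B3 = {0, 2, 8, 9, 10}  B4 = {1, 3, 7, 9, 10}  B5 = {2, 3, 4, 7, 9}  B6 = {1, 3, 5, 9, 10}  B7 = {3, 6, 7, 9, 10}
Tree: B1–B2, B1–B3, B2–B4, B2–B5, B4–B6, B4–B7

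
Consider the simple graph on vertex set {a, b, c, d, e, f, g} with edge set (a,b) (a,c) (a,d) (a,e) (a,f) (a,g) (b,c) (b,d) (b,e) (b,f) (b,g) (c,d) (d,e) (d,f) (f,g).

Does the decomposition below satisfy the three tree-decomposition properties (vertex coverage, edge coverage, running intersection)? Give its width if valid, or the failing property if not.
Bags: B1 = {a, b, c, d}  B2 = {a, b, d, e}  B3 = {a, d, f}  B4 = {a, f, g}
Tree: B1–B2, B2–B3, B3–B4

No — edge (b,f) lies in no bag.

A tree decomposition must satisfy three properties: every vertex lies in some bag; for every edge, both endpoints lie together in some bag; and for every vertex, the bags containing it form a connected subtree. Here edge (b,f) lies in no bag, so the decomposition is invalid.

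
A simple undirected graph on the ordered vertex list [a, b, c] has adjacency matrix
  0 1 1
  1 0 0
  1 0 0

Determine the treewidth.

1

A width-1 tree decomposition is:
Bags: B1 = {a, c}  B2 = {a, b}
Tree: B1–B2
Every bag has size at most 2, so the width is 2 − 1 = 1 and tw(G) ≤ 1. Any graph with an edge has treewidth ≥ 1, and G has the edge c–a. The upper and lower bounds meet at 1, so that is the treewidth.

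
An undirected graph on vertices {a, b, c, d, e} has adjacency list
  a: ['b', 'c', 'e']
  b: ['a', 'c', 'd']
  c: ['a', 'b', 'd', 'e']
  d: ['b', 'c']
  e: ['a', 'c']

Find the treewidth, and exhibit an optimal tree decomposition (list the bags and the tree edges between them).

Each bag holds 3 vertices, so the decomposition has width 2, which upper-bounds the treewidth. For the lower bound, the 3 vertices {b, c, d} are pairwise adjacent, and any tree decomposition puts a clique entirely inside one bag — forcing width ≥ 2. The upper and lower bounds meet at 2, so that is the treewidth.

Treewidth 2.
Bags: B1 = {a, b, c}  B2 = {b, c, d}  B3 = {a, c, e}
Tree: B1–B2, B1–B3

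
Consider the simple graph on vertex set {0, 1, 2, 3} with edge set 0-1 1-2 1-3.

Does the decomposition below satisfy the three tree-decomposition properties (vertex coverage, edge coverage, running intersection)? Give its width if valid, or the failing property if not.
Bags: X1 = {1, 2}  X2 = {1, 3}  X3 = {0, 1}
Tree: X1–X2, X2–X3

Every vertex of G appears in some bag (union = {0, 1, 2, 3}); every edge is covered by a bag; and for each vertex v the set of bags containing v is connected in the bag tree. The decomposition is therefore valid. The largest bag has 2 vertices, so the width is 1.

Yes; width 1.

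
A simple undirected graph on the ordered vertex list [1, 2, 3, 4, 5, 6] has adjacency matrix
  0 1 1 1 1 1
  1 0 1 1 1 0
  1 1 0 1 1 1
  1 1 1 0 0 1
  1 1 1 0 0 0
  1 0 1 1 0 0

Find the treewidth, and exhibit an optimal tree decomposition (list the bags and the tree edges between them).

Each bag holds 4 vertices, so the decomposition has width 3, which upper-bounds the treewidth. On the other hand G contains the 4-clique {1, 2, 3, 4}. A clique must lie in a single bag of any decomposition, so no decomposition can have width below 3. The upper and lower bounds meet at 3, so that is the treewidth.

Treewidth 3.
One such decomposition:
Bags: B1 = {1, 2, 3, 4}  B2 = {1, 3, 4, 6}  B3 = {1, 2, 3, 5}
Tree: B1–B2, B1–B3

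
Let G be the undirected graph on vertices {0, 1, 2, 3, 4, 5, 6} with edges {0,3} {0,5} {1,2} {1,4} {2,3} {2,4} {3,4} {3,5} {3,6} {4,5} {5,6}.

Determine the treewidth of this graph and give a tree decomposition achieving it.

The largest bag has 3 vertices, giving width 2; this decomposition certifies tw(G) ≤ 2. For the lower bound, the 3 vertices {1, 2, 4} are pairwise adjacent, and any tree decomposition puts a clique entirely inside one bag — forcing width ≥ 2. Combining the bounds, tw(G) = 2.

Treewidth 2.
One optimal decomposition is:
Bags: B1 = {2, 3, 4}  B2 = {3, 4, 5}  B3 = {0, 3, 5}  B4 = {3, 5, 6}  B5 = {1, 2, 4}
Tree: B1–B2, B2–B3, B3–B4, B1–B5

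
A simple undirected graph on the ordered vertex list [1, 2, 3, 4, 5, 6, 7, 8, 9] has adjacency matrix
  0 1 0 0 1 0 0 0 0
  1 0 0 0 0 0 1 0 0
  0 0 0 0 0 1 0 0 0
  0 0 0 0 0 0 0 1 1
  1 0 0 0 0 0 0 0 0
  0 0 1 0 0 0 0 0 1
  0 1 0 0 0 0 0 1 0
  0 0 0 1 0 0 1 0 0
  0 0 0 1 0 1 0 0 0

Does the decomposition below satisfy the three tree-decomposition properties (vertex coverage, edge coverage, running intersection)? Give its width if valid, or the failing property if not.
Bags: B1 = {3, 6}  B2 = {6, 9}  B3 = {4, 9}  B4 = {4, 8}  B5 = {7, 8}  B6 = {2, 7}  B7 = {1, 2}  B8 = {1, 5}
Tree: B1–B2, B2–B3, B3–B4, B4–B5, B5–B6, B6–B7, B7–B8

Vertex coverage: the bags together contain {1, 2, 3, 4, 5, 6, 7, 8, 9}, the full vertex set. Edge coverage: each edge of G has both endpoints in at least one bag. Running intersection: for every vertex, the bags containing it form a connected subtree. All three properties hold, so this is a valid tree decomposition of width max|bag| − 1 = 1, and hence tw(G) ≤ 1.

Yes; width 1.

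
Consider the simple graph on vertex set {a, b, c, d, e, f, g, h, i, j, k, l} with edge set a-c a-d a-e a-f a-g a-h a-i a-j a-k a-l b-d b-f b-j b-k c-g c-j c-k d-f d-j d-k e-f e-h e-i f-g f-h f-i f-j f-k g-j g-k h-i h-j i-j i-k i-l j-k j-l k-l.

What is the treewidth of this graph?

4

A width-4 tree decomposition is:
Bags: B1 = {a, d, f, j, k}  B2 = {a, f, i, j, k}  B3 = {b, d, f, j, k}  B4 = {a, f, h, i, j}  B5 = {a, f, g, j, k}  B6 = {a, e, f, h, i}  B7 = {a, i, j, k, l}  B8 = {a, c, g, j, k}
Tree: B1–B2, B1–B3, B2–B4, B2–B5, B4–B6, B2–B7, B5–B8
Each bag holds 5 vertices, so the decomposition has width 4, which upper-bounds the treewidth. On the other hand G contains the 5-clique {a, f, h, i, j}. A clique must lie in a single bag of any decomposition, so no decomposition can have width below 4. Hence tw(G) = 4 exactly.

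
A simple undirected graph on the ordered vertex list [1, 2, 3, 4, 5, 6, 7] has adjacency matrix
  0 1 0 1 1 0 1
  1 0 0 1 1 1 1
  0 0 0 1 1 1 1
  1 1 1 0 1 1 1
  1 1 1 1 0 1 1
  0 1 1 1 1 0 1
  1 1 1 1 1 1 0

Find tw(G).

4

A width-4 tree decomposition is:
Bags: B1 = {2, 4, 5, 6, 7}  B2 = {3, 4, 5, 6, 7}  B3 = {1, 2, 4, 5, 7}
Tree: B1–B2, B1–B3
Every bag has size at most 5, so the width is 5 − 1 = 4 and tw(G) ≤ 4. On the other hand G contains the 5-clique {1, 2, 4, 5, 7}. A clique must lie in a single bag of any decomposition, so no decomposition can have width below 4. Combining the bounds, tw(G) = 4.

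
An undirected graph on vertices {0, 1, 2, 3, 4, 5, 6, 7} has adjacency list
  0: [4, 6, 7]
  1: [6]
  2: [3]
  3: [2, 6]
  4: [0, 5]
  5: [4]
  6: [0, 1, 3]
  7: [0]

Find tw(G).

A width-1 tree decomposition is:
Bags: B1 = {3, 6}  B2 = {0, 6}  B3 = {0, 4}  B4 = {4, 5}  B5 = {0, 7}  B6 = {1, 6}  B7 = {2, 3}
Tree: B1–B2, B2–B3, B3–B4, B2–B5, B2–B6, B1–B7
The largest bag has 2 vertices, giving width 1; this decomposition certifies tw(G) ≤ 1. G has an edge, so its treewidth is at least 1. The upper and lower bounds meet at 1, so that is the treewidth.

1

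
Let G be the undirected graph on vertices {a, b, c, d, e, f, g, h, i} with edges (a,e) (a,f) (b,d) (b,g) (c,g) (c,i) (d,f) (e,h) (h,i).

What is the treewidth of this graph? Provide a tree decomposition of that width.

Treewidth 2.
One such decomposition:
Bags: B1 = {c, h, i}  B2 = {c, g, h}  B3 = {b, g, h}  B4 = {b, d, h}  B5 = {d, f, h}  B6 = {a, f, h}  B7 = {a, e, h}
Tree: B1–B2, B2–B3, B3–B4, B4–B5, B5–B6, B6–B7

Each bag holds 3 vertices, so the decomposition has width 2, which upper-bounds the treewidth. Since h–i–c–g–b–d–f–a–e–h is a cycle in G, G is not acyclic. Forests are exactly the graphs of treewidth ≤ 1, so tw(G) ≥ 2. Hence tw(G) = 2 exactly.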